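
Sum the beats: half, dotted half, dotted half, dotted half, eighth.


Working:
Beat values:
  half = 2 beats
  dotted half = 3 beats
  dotted half = 3 beats
  dotted half = 3 beats
  eighth = 0.5 beats
Sum = 2 + 3 + 3 + 3 + 0.5
= 11.5 beats


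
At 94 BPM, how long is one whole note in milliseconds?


One quarter-note beat = 60000 / BPM = 60000 / 94 ms
Whole note = 4 × quarter note
Duration = 4 × 60000 / 94 = 240000 / 94
= 2553.2 ms


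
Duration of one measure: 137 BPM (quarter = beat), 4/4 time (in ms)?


Step by step:
Quarter-note beat duration = 60000 / 137 ms
Beats per measure (4/4) = 4
One measure = 4 × 60000 / 137 = 240000 / 137 ms
= 1751.8 ms


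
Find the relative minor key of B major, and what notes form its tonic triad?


Step by step:
The relative minor shares the major's key signature and starts on its 6th degree
6th degree = a major 6th above the tonic; a major 6th above B is G#
→ relative minor of B major is G# minor
Tonic triad of G# minor = root + minor 3rd + perfect 5th = G# B D#
= G# minor; triad = G# B D#


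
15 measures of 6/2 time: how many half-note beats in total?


Let's work it out.
Time signature 6/2: the bottom number 2 means the half note gets one count
The top number 6 means 6 half-note beats per measure
Total = 6 × 15 measures
= 90 half-note beats


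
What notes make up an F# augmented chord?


Working:
Augmented triad = root + major 3rd (4 semitones) + augmented 5th (8 semitones)
A triad on F# stacks thirds, so the chord tones use letter names F-A-C
Root: F#
Major 3rd above F#: A#
Augmented 5th above F#: C##
Chord = F# A# C##


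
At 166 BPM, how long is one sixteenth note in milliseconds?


Working:
One quarter-note beat = 60000 / BPM = 60000 / 166 ms
Sixteenth note = 1/4 × quarter note
Duration = 1/4 × 60000 / 166 = 15000 / 166
= 90.4 ms


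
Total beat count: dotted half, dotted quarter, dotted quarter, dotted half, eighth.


Beat values:
  dotted half = 3 beats
  dotted quarter = 1.5 beats
  dotted quarter = 1.5 beats
  dotted half = 3 beats
  eighth = 0.5 beats
Sum = 3 + 1.5 + 1.5 + 3 + 0.5
= 9.5 beats


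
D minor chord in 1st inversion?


Step by step:
Root position: D F A
1st inversion: move root up an octave
Bass note: F
Notes (bottom to top) = F A D


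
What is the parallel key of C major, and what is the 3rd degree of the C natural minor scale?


Parallel keys share the same tonic but differ in mode
C major → parallel is C minor
C natural minor scale: C D Eb F G Ab Bb
= C minor; 3rd degree = Eb


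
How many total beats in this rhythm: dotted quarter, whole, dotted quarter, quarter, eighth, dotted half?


Working:
Beat values:
  dotted quarter = 1.5 beats
  whole = 4 beats
  dotted quarter = 1.5 beats
  quarter = 1 beat
  eighth = 0.5 beats
  dotted half = 3 beats
Sum = 1.5 + 4 + 1.5 + 1 + 0.5 + 3
= 11.5 beats


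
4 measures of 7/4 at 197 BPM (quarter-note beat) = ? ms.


Working:
Quarter-note beat duration = 60000 / 197 ms
Beats per measure (7/4) = 7
One measure = 7 × 60000 / 197 = 420000 / 197 ms
4 measures = 4 × 420000 / 197 = 1680000 / 197
= 8527.9 ms


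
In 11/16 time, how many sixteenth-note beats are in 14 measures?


Time signature 11/16: the bottom number 16 means the sixteenth note gets one count
The top number 11 means 11 sixteenth-note beats per measure
Total = 11 × 14 measures
= 154 sixteenth-note beats


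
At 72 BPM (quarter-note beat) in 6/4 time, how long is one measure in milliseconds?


Working:
Quarter-note beat duration = 60000 / 72 ms
Beats per measure (6/4) = 6
One measure = 6 × 60000 / 72 = 360000 / 72 ms
= 5000.0 ms


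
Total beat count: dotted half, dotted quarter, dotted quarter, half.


Reasoning:
Beat values:
  dotted half = 3 beats
  dotted quarter = 1.5 beats
  dotted quarter = 1.5 beats
  half = 2 beats
Sum = 3 + 1.5 + 1.5 + 2
= 8 beats


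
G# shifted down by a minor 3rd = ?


minor 3rd: 3 letter names, 3 semitones
Letter: G - 2 → E
Pitch: G# - 3 semitones, spelled as an E → E#
= E#


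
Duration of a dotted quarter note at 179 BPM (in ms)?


One quarter-note beat = 60000 / BPM = 60000 / 179 ms
Dotted quarter note = 3/2 × quarter note
Duration = 3/2 × 60000 / 179 = 90000 / 179
= 502.8 ms


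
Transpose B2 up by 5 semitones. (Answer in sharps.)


Let's work it out.
B2: chromatic position 11 in octave 2 → absolute = 2×12 + 11 = 35
Transpose up 5: 35 + 5 = 40
40 = 3×12 + 4 → E in octave 3
Result = E3


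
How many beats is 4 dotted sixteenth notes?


Step by step:
Base sixteenth note = 1/4 beats
Dot 1 adds half the previous value: +1/8
One dotted sixteenth = 1/4 + 1/8 = 3/8
4 of them = 4 × 3/8 = 3/2
= 3/2 beats


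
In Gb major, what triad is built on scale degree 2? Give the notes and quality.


Reasoning:
Gb major scale: Gb Ab Bb Cb Db Eb F
Diatonic triad on degree 2 stacks scale notes 2, 4, 6: Ab Cb Eb
Ab→Cb = 3 semitones; Ab→Eb = 7 semitones → minor triad
= Ab Cb Eb (minor)


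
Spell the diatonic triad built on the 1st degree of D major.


D major scale: D E F# G A B C#
Diatonic triad on degree 1 stacks scale notes 1, 3, 5: D F# A
D→F# = 4 semitones; D→A = 7 semitones → major triad
= D F# A (major)


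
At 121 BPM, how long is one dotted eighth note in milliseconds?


Reasoning:
One quarter-note beat = 60000 / BPM = 60000 / 121 ms
Dotted eighth note = 3/4 × quarter note
Duration = 3/4 × 60000 / 121 = 45000 / 121
= 371.9 ms


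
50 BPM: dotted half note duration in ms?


Working:
One quarter-note beat = 60000 / BPM = 60000 / 50 ms
Dotted half note = 3 × quarter note
Duration = 3 × 60000 / 50 = 180000 / 50
= 3600.0 ms


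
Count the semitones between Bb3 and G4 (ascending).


Absolute semitone position = octave×12 + chromatic position
Bb3: 3×12 + 10 = 46
G4: 4×12 + 7 = 55
Difference = 55 - 46 = 9
= 9 semitones


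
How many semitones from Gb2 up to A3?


Step by step:
Absolute semitone position = octave×12 + chromatic position
Gb2: 2×12 + 6 = 30
A3: 3×12 + 9 = 45
Difference = 45 - 30 = 15
= 15 semitones


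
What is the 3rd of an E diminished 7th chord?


Let's work it out.
Diminished 7th chord = root + minor 3rd + diminished 5th + diminished 7th
Seventh chords stack in thirds, so the letter names are E-G-B-D
Root: E
Minor 3rd above E: G
Diminished 5th above E: Bb
Diminished 7th above E: Db
The 3rd = G


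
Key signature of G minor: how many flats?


Reasoning:
Flat minor keys: A(0), D(1), G(2), C(3), F(4), Bb(5), Eb(6), Ab(7)
G minor has 2 flats
Order of flats: Bb Eb Ab Db Gb Cb Fb → first 2: Bb, Eb
= 2 flats


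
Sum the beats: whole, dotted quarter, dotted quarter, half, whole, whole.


Beat values:
  whole = 4 beats
  dotted quarter = 1.5 beats
  dotted quarter = 1.5 beats
  half = 2 beats
  whole = 4 beats
  whole = 4 beats
Sum = 4 + 1.5 + 1.5 + 2 + 4 + 4
= 17 beats


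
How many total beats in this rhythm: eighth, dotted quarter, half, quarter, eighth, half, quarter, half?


Reasoning:
Beat values:
  eighth = 0.5 beats
  dotted quarter = 1.5 beats
  half = 2 beats
  quarter = 1 beat
  eighth = 0.5 beats
  half = 2 beats
  quarter = 1 beat
  half = 2 beats
Sum = 0.5 + 1.5 + 2 + 1 + 0.5 + 2 + 1 + 2
= 10.5 beats


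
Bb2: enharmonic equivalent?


Step by step:
Enharmonic notes sound the same pitch but are spelled with different letter names
Bb and A# name the same pitch class
= A#2


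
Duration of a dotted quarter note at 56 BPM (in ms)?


Solution.
One quarter-note beat = 60000 / BPM = 60000 / 56 ms
Dotted quarter note = 3/2 × quarter note
Duration = 3/2 × 60000 / 56 = 90000 / 56
= 1607.1 ms


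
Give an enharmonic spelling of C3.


Working:
Enharmonic notes sound the same pitch but are spelled with different letter names
C and Dbb name the same pitch class
= Dbb3


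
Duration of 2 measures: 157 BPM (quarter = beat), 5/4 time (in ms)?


Solution.
Quarter-note beat duration = 60000 / 157 ms
Beats per measure (5/4) = 5
One measure = 5 × 60000 / 157 = 300000 / 157 ms
2 measures = 2 × 300000 / 157 = 600000 / 157
= 3821.7 ms


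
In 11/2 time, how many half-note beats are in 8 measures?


Reasoning:
Time signature 11/2: the bottom number 2 means the half note gets one count
The top number 11 means 11 half-note beats per measure
Total = 11 × 8 measures
= 88 half-note beats


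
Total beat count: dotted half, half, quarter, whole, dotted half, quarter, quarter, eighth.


Let's work it out.
Beat values:
  dotted half = 3 beats
  half = 2 beats
  quarter = 1 beat
  whole = 4 beats
  dotted half = 3 beats
  quarter = 1 beat
  quarter = 1 beat
  eighth = 0.5 beats
Sum = 3 + 2 + 1 + 4 + 3 + 1 + 1 + 0.5
= 15.5 beats


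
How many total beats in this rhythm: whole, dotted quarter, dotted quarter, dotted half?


Working:
Beat values:
  whole = 4 beats
  dotted quarter = 1.5 beats
  dotted quarter = 1.5 beats
  dotted half = 3 beats
Sum = 4 + 1.5 + 1.5 + 3
= 10 beats


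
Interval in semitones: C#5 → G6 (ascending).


Step by step:
Absolute semitone position = octave×12 + chromatic position
C#5: 5×12 + 1 = 61
G6: 6×12 + 7 = 79
Difference = 79 - 61 = 18
= 18 semitones


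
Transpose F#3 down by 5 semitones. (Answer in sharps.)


F#3: chromatic position 6 in octave 3 → absolute = 3×12 + 6 = 42
Transpose down 5: 42 - 5 = 37
37 = 3×12 + 1 → C# in octave 3
Result = C#3


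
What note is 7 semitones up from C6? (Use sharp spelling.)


Solution.
C6: chromatic position 0 in octave 6 → absolute = 6×12 + 0 = 72
Transpose up 7: 72 + 7 = 79
79 = 6×12 + 7 → G in octave 6
Result = G6


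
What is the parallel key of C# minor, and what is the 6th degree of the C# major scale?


Parallel keys share the same tonic but differ in mode
C# minor → parallel is C# major
C# major scale: C# D# E# F# G# A# B#
= C# major; 6th degree = A#


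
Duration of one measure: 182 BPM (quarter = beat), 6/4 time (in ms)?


Let's work it out.
Quarter-note beat duration = 60000 / 182 ms
Beats per measure (6/4) = 6
One measure = 6 × 60000 / 182 = 360000 / 182 ms
= 1978.0 ms


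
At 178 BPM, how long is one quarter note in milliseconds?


Step by step:
One quarter-note beat = 60000 / BPM = 60000 / 178 ms
Duration = 60000 / 178
= 337.1 ms


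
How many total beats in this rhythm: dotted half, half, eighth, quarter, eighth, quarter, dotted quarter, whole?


Step by step:
Beat values:
  dotted half = 3 beats
  half = 2 beats
  eighth = 0.5 beats
  quarter = 1 beat
  eighth = 0.5 beats
  quarter = 1 beat
  dotted quarter = 1.5 beats
  whole = 4 beats
Sum = 3 + 2 + 0.5 + 1 + 0.5 + 1 + 1.5 + 4
= 13.5 beats


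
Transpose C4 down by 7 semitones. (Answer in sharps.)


Let's work it out.
C4: chromatic position 0 in octave 4 → absolute = 4×12 + 0 = 48
Transpose down 7: 48 - 7 = 41
41 = 3×12 + 5 → F in octave 3
Result = F3


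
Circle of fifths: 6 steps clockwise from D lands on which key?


Working:
Each clockwise step on the circle of fifths moves up a perfect 5th
From D: D → A → E → B → F#/Gb → Db → Ab
= Ab


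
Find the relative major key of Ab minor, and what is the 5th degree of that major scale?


Step by step:
The relative major shares the key signature and is a minor 3rd above the minor tonic
A minor 3rd above Ab is Cb
→ relative major of Ab minor is Cb major
Cb major scale: Cb Db Eb Fb Gb Ab Bb
= Cb major; 5th degree = Gb


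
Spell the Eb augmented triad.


Let's work it out.
Augmented triad = root + major 3rd (4 semitones) + augmented 5th (8 semitones)
A triad on Eb stacks thirds, so the chord tones use letter names E-G-B
Root: Eb
Major 3rd above Eb: G
Augmented 5th above Eb: B
Chord = Eb G B


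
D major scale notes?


Reasoning:
Major scale pattern: W-W-H-W-W-W-H (2-2-1-2-2-2-1 semitones)
Starting from D:
  D + 2 semitones → E
  E + 2 semitones → F#
  F# + 1 semitone → G
  G + 2 semitones → A
  A + 2 semitones → B
  B + 2 semitones → C#
  C# + 1 semitone → D
Scale = D E F# G A B C#


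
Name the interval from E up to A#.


Let's work it out.
Letter names: E → A spans 4 letter names → a 4th
Semitones: E → A# = 6 half-steps
A 4th of 6 semitones is an augmented 4th
= augmented 4th


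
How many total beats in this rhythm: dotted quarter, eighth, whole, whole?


Solution.
Beat values:
  dotted quarter = 1.5 beats
  eighth = 0.5 beats
  whole = 4 beats
  whole = 4 beats
Sum = 1.5 + 0.5 + 4 + 4
= 10 beats


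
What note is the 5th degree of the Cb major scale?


Major scale pattern: W-W-H-W-W-W-H (2-2-1-2-2-2-1 semitones)
Starting from Cb:
  Cb + 2 semitones → Db
  Db + 2 semitones → Eb
  Eb + 1 semitone → Fb
  Fb + 2 semitones → Gb
  Gb + 2 semitones → Ab
  Ab + 2 semitones → Bb
  Bb + 1 semitone → Cb
Scale: Cb Db Eb Fb Gb Ab Bb
Degree 5 = Gb


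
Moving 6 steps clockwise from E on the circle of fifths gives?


Solution.
Each clockwise step on the circle of fifths moves up a perfect 5th
From E: E → B → F#/Gb → Db → Ab → Eb → Bb
= Bb


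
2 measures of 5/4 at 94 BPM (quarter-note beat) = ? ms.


Let's work it out.
Quarter-note beat duration = 60000 / 94 ms
Beats per measure (5/4) = 5
One measure = 5 × 60000 / 94 = 300000 / 94 ms
2 measures = 2 × 300000 / 94 = 600000 / 94
= 6383.0 ms


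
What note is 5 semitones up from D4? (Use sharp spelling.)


Reasoning:
D4: chromatic position 2 in octave 4 → absolute = 4×12 + 2 = 50
Transpose up 5: 50 + 5 = 55
55 = 4×12 + 7 → G in octave 4
Result = G4


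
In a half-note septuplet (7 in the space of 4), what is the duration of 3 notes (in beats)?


Reasoning:
Septuplet: 7 notes occupy the space of 4 half notes
Space = 4 × 2 = 8 beats
Each septuplet note = 8 / 7 = 8/7 beats
3 notes = 3 × 8/7 = 24/7
= 24/7 beats


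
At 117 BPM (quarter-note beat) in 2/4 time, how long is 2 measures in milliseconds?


Working:
Quarter-note beat duration = 60000 / 117 ms
Beats per measure (2/4) = 2
One measure = 2 × 60000 / 117 = 120000 / 117 ms
2 measures = 2 × 120000 / 117 = 240000 / 117
= 2051.3 ms


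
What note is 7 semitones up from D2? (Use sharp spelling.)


Step by step:
D2: chromatic position 2 in octave 2 → absolute = 2×12 + 2 = 26
Transpose up 7: 26 + 7 = 33
33 = 2×12 + 9 → A in octave 2
Result = A2


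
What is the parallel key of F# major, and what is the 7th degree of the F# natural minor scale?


Solution.
Parallel keys share the same tonic but differ in mode
F# major → parallel is F# minor
F# natural minor scale: F# G# A B C# D E
= F# minor; 7th degree = E


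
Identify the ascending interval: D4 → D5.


Letter names: D → D spans 8 letter names → an octave
Semitones: D4 → D5 = 12 half-steps
An octave of 12 semitones is a perfect octave
= perfect octave


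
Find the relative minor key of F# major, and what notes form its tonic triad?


The relative minor shares the major's key signature and starts on its 6th degree
6th degree = a major 6th above the tonic; a major 6th above F# is D#
→ relative minor of F# major is D# minor
Tonic triad of D# minor = root + minor 3rd + perfect 5th = D# F# A#
= D# minor; triad = D# F# A#


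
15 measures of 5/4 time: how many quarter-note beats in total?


Reasoning:
Time signature 5/4: the bottom number 4 means the quarter note gets one count
The top number 5 means 5 quarter-note beats per measure
Total = 5 × 15 measures
= 75 quarter-note beats


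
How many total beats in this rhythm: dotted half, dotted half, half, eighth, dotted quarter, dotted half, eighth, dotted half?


Let's work it out.
Beat values:
  dotted half = 3 beats
  dotted half = 3 beats
  half = 2 beats
  eighth = 0.5 beats
  dotted quarter = 1.5 beats
  dotted half = 3 beats
  eighth = 0.5 beats
  dotted half = 3 beats
Sum = 3 + 3 + 2 + 0.5 + 1.5 + 3 + 0.5 + 3
= 16.5 beats


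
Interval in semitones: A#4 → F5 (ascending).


Step by step:
Absolute semitone position = octave×12 + chromatic position
A#4: 4×12 + 10 = 58
F5: 5×12 + 5 = 65
Difference = 65 - 58 = 7
= 7 semitones


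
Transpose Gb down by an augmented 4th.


Let's work it out.
augmented 4th: 4 letter names, 6 semitones
Letter: G - 3 → D
Pitch: Gb - 6 semitones, spelled as a D → Dbb
= Dbb


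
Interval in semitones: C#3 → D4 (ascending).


Reasoning:
Absolute semitone position = octave×12 + chromatic position
C#3: 3×12 + 1 = 37
D4: 4×12 + 2 = 50
Difference = 50 - 37 = 13
= 13 semitones


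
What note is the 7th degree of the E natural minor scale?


Solution.
Natural minor scale pattern: W-H-W-W-H-W-W (2-1-2-2-1-2-2 semitones)
Starting from E:
  E + 2 semitones → F#
  F# + 1 semitone → G
  G + 2 semitones → A
  A + 2 semitones → B
  B + 1 semitone → C
  C + 2 semitones → D
  D + 2 semitones → E
Scale: E F# G A B C D
Degree 7 = D


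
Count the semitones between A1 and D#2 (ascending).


Let's work it out.
Absolute semitone position = octave×12 + chromatic position
A1: 1×12 + 9 = 21
D#2: 2×12 + 3 = 27
Difference = 27 - 21 = 6
= 6 semitones


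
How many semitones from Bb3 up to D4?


Absolute semitone position = octave×12 + chromatic position
Bb3: 3×12 + 10 = 46
D4: 4×12 + 2 = 50
Difference = 50 - 46 = 4
= 4 semitones


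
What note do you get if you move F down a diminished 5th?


Step by step:
diminished 5th: 5 letter names, 6 semitones
Letter: F - 4 → B
Pitch: F - 6 semitones, spelled as a B → B
= B


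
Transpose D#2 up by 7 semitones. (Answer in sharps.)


Step by step:
D#2: chromatic position 3 in octave 2 → absolute = 2×12 + 3 = 27
Transpose up 7: 27 + 7 = 34
34 = 2×12 + 10 → A# in octave 2
Result = A#2


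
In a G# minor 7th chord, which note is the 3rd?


Solution.
Minor 7th chord = root + minor 3rd + perfect 5th + minor 7th
Seventh chords stack in thirds, so the letter names are G-B-D-F
Root: G#
Minor 3rd above G#: B
Perfect 5th above G#: D#
Minor 7th above G#: F#
The 3rd = B


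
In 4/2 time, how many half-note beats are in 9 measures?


Working:
Time signature 4/2: the bottom number 2 means the half note gets one count
The top number 4 means 4 half-note beats per measure
Total = 4 × 9 measures
= 36 half-note beats


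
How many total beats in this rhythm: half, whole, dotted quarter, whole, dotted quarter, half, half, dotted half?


Reasoning:
Beat values:
  half = 2 beats
  whole = 4 beats
  dotted quarter = 1.5 beats
  whole = 4 beats
  dotted quarter = 1.5 beats
  half = 2 beats
  half = 2 beats
  dotted half = 3 beats
Sum = 2 + 4 + 1.5 + 4 + 1.5 + 2 + 2 + 3
= 20 beats


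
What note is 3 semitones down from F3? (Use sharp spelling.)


Solution.
F3: chromatic position 5 in octave 3 → absolute = 3×12 + 5 = 41
Transpose down 3: 41 - 3 = 38
38 = 3×12 + 2 → D in octave 3
Result = D3


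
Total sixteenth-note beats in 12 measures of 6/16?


Step by step:
Time signature 6/16: the bottom number 16 means the sixteenth note gets one count
The top number 6 means 6 sixteenth-note beats per measure
Total = 6 × 12 measures
= 72 sixteenth-note beats


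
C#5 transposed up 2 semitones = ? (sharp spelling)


C#5: chromatic position 1 in octave 5 → absolute = 5×12 + 1 = 61
Transpose up 2: 61 + 2 = 63
63 = 5×12 + 3 → D# in octave 5
Result = D#5


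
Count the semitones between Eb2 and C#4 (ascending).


Working:
Absolute semitone position = octave×12 + chromatic position
Eb2: 2×12 + 3 = 27
C#4: 4×12 + 1 = 49
Difference = 49 - 27 = 22
= 22 semitones


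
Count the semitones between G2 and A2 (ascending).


Step by step:
Absolute semitone position = octave×12 + chromatic position
G2: 2×12 + 7 = 31
A2: 2×12 + 9 = 33
Difference = 33 - 31 = 2
= 2 semitones


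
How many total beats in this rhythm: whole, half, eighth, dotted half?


Let's work it out.
Beat values:
  whole = 4 beats
  half = 2 beats
  eighth = 0.5 beats
  dotted half = 3 beats
Sum = 4 + 2 + 0.5 + 3
= 9.5 beats


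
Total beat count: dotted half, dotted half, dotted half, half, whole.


Working:
Beat values:
  dotted half = 3 beats
  dotted half = 3 beats
  dotted half = 3 beats
  half = 2 beats
  whole = 4 beats
Sum = 3 + 3 + 3 + 2 + 4
= 15 beats


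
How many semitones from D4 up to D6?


Step by step:
Absolute semitone position = octave×12 + chromatic position
D4: 4×12 + 2 = 50
D6: 6×12 + 2 = 74
Difference = 74 - 50 = 24
= 24 semitones


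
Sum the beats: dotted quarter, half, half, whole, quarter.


Working:
Beat values:
  dotted quarter = 1.5 beats
  half = 2 beats
  half = 2 beats
  whole = 4 beats
  quarter = 1 beat
Sum = 1.5 + 2 + 2 + 4 + 1
= 10.5 beats


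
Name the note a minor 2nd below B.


Let's work it out.
A 2nd spans 2 letter names, so from B we land on A
A minor 2nd = 1 semitone below B
Spell A at that pitch: A#
= A#


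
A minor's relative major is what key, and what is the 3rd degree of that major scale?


Working:
The relative major shares the key signature and is a minor 3rd above the minor tonic
A minor 3rd above A is C
→ relative major of A minor is C major
C major scale: C D E F G A B
= C major; 3rd degree = E


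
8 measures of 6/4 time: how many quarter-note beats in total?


Step by step:
Time signature 6/4: the bottom number 4 means the quarter note gets one count
The top number 6 means 6 quarter-note beats per measure
Total = 6 × 8 measures
= 48 quarter-note beats


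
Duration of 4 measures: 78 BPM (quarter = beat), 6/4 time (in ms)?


Working:
Quarter-note beat duration = 60000 / 78 ms
Beats per measure (6/4) = 6
One measure = 6 × 60000 / 78 = 360000 / 78 ms
4 measures = 4 × 360000 / 78 = 1440000 / 78
= 18461.5 ms


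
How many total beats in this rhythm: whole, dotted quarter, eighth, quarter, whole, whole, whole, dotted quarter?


Let's work it out.
Beat values:
  whole = 4 beats
  dotted quarter = 1.5 beats
  eighth = 0.5 beats
  quarter = 1 beat
  whole = 4 beats
  whole = 4 beats
  whole = 4 beats
  dotted quarter = 1.5 beats
Sum = 4 + 1.5 + 0.5 + 1 + 4 + 4 + 4 + 1.5
= 20.5 beats


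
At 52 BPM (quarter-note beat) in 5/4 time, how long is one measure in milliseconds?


Quarter-note beat duration = 60000 / 52 ms
Beats per measure (5/4) = 5
One measure = 5 × 60000 / 52 = 300000 / 52 ms
= 5769.2 ms


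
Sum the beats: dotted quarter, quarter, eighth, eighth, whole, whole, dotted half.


Beat values:
  dotted quarter = 1.5 beats
  quarter = 1 beat
  eighth = 0.5 beats
  eighth = 0.5 beats
  whole = 4 beats
  whole = 4 beats
  dotted half = 3 beats
Sum = 1.5 + 1 + 0.5 + 0.5 + 4 + 4 + 3
= 14.5 beats


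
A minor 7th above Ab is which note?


A 7th spans 7 letter names, so from A we land on G
A minor 7th = 10 semitones above Ab
Spell G at that pitch: Gb
= Gb


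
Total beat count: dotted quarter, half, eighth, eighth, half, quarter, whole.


Beat values:
  dotted quarter = 1.5 beats
  half = 2 beats
  eighth = 0.5 beats
  eighth = 0.5 beats
  half = 2 beats
  quarter = 1 beat
  whole = 4 beats
Sum = 1.5 + 2 + 0.5 + 0.5 + 2 + 1 + 4
= 11.5 beats


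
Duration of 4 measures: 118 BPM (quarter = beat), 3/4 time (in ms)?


Let's work it out.
Quarter-note beat duration = 60000 / 118 ms
Beats per measure (3/4) = 3
One measure = 3 × 60000 / 118 = 180000 / 118 ms
4 measures = 4 × 180000 / 118 = 720000 / 118
= 6101.7 ms


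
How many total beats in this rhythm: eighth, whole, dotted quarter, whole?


Reasoning:
Beat values:
  eighth = 0.5 beats
  whole = 4 beats
  dotted quarter = 1.5 beats
  whole = 4 beats
Sum = 0.5 + 4 + 1.5 + 4
= 10 beats


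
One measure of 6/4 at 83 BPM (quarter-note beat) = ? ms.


Reasoning:
Quarter-note beat duration = 60000 / 83 ms
Beats per measure (6/4) = 6
One measure = 6 × 60000 / 83 = 360000 / 83 ms
= 4337.3 ms


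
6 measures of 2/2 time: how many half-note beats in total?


Time signature 2/2: the bottom number 2 means the half note gets one count
The top number 2 means 2 half-note beats per measure
Total = 2 × 6 measures
= 12 half-note beats


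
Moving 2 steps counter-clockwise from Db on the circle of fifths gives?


Working:
Each counter-clockwise step moves down a perfect 5th (= up a perfect 4th)
From Db: Db → F#/Gb → B
= B


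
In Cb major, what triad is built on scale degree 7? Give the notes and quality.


Cb major scale: Cb Db Eb Fb Gb Ab Bb
Diatonic triad on degree 7 stacks scale notes 7, 2, 4: Bb Db Fb
Bb→Db = 3 semitones; Bb→Fb = 6 semitones → diminished triad
= Bb Db Fb (diminished)


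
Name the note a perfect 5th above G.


Step by step:
A 5th spans 5 letter names, so from G we land on D
A perfect 5th = 7 semitones above G
Spell D at that pitch: D
= D


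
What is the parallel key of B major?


Step by step:
Parallel keys share the same tonic but differ in mode
B major → parallel is B minor
= B minor


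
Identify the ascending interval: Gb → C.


Letter names: G → C spans 4 letter names → a 4th
Semitones: Gb → C = 6 half-steps
A 4th of 6 semitones is an augmented 4th
= augmented 4th


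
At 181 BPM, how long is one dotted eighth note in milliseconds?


Reasoning:
One quarter-note beat = 60000 / BPM = 60000 / 181 ms
Dotted eighth note = 3/4 × quarter note
Duration = 3/4 × 60000 / 181 = 45000 / 181
= 248.6 ms


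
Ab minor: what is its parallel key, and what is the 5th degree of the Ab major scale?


Step by step:
Parallel keys share the same tonic but differ in mode
Ab minor → parallel is Ab major
Ab major scale: Ab Bb C Db Eb F G
= Ab major; 5th degree = Eb


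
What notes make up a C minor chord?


Solution.
Minor triad = root + minor 3rd (3 semitones) + perfect 5th (7 semitones)
A triad on C stacks thirds, so the chord tones use letter names C-E-G
Root: C
Minor 3rd above C: Eb
Perfect 5th above C: G
Chord = C Eb G


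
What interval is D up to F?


Solution.
Letter names: D → F spans 3 letter names → a 3rd
Semitones: D → F = 3 half-steps
A 3rd of 3 semitones is a minor 3rd
= minor 3rd


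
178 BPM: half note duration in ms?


One quarter-note beat = 60000 / BPM = 60000 / 178 ms
Half note = 2 × quarter note
Duration = 2 × 60000 / 178 = 120000 / 178
= 674.2 ms


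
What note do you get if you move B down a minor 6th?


Working:
minor 6th: 6 letter names, 8 semitones
Letter: B - 5 → D
Pitch: B - 8 semitones, spelled as a D → D#
= D#


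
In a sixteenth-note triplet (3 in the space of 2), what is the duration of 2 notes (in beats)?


Step by step:
Triplet: 3 notes occupy the space of 2 sixteenth notes
Space = 2 × 1/4 = 1/2 beats
Each triplet note = 1/2 / 3 = 1/6 beats
2 notes = 2 × 1/6 = 1/3
= 1/3 beats


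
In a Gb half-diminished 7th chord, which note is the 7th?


Half-diminished 7th chord = root + minor 3rd + diminished 5th + minor 7th
Seventh chords stack in thirds, so the letter names are G-B-D-F
Root: Gb
Minor 3rd above Gb: Bbb
Diminished 5th above Gb: Dbb
Minor 7th above Gb: Fb
The 7th = Fb


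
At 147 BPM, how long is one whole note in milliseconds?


Step by step:
One quarter-note beat = 60000 / BPM = 60000 / 147 ms
Whole note = 4 × quarter note
Duration = 4 × 60000 / 147 = 240000 / 147
= 1632.7 ms


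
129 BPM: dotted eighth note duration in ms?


Solution.
One quarter-note beat = 60000 / BPM = 60000 / 129 ms
Dotted eighth note = 3/4 × quarter note
Duration = 3/4 × 60000 / 129 = 45000 / 129
= 348.8 ms


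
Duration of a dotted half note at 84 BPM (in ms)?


One quarter-note beat = 60000 / BPM = 60000 / 84 ms
Dotted half note = 3 × quarter note
Duration = 3 × 60000 / 84 = 180000 / 84
= 2142.9 ms


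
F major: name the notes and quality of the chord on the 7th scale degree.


Reasoning:
F major scale: F G A Bb C D E
Diatonic triad on degree 7 stacks scale notes 7, 2, 4: E G Bb
E→G = 3 semitones; E→Bb = 6 semitones → diminished triad
= E G Bb (diminished)


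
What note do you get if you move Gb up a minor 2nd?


minor 2nd: 2 letter names, 1 semitones
Letter: G + 1 → A
Pitch: Gb + 1 semitones, spelled as an A → Abb
= Abb


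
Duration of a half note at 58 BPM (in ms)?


One quarter-note beat = 60000 / BPM = 60000 / 58 ms
Half note = 2 × quarter note
Duration = 2 × 60000 / 58 = 120000 / 58
= 2069.0 ms


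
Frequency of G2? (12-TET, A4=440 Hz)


Solution.
f = 440 × 2^(n/12) where n = semitones from A4
G2: -26 semitones from A4
f = 440 × 2^(-26/12)
f = 98.00 Hz


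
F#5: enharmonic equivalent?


Let's work it out.
Enharmonic notes sound the same pitch but are spelled with different letter names
F# and Gb name the same pitch class
= Gb5


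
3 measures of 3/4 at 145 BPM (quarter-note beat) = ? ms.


Reasoning:
Quarter-note beat duration = 60000 / 145 ms
Beats per measure (3/4) = 3
One measure = 3 × 60000 / 145 = 180000 / 145 ms
3 measures = 3 × 180000 / 145 = 540000 / 145
= 3724.1 ms


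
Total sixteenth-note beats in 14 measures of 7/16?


Time signature 7/16: the bottom number 16 means the sixteenth note gets one count
The top number 7 means 7 sixteenth-note beats per measure
Total = 7 × 14 measures
= 98 sixteenth-note beats


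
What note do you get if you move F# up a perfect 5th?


Solution.
perfect 5th: 5 letter names, 7 semitones
Letter: F + 4 → C
Pitch: F# + 7 semitones, spelled as a C → C#
= C#


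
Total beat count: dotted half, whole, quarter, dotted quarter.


Working:
Beat values:
  dotted half = 3 beats
  whole = 4 beats
  quarter = 1 beat
  dotted quarter = 1.5 beats
Sum = 3 + 4 + 1 + 1.5
= 9.5 beats


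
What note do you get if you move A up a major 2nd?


major 2nd: 2 letter names, 2 semitones
Letter: A + 1 → B
Pitch: A + 2 semitones, spelled as a B → B
= B


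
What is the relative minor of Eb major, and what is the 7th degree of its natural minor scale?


Step by step:
The relative minor shares the major's key signature and starts on its 6th degree
6th degree = a major 6th above the tonic; a major 6th above Eb is C
→ relative minor of Eb major is C minor
C natural minor scale: C D Eb F G Ab Bb
= C minor; 7th degree = Bb


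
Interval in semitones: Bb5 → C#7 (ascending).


Step by step:
Absolute semitone position = octave×12 + chromatic position
Bb5: 5×12 + 10 = 70
C#7: 7×12 + 1 = 85
Difference = 85 - 70 = 15
= 15 semitones


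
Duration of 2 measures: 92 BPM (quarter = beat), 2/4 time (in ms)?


Quarter-note beat duration = 60000 / 92 ms
Beats per measure (2/4) = 2
One measure = 2 × 60000 / 92 = 120000 / 92 ms
2 measures = 2 × 120000 / 92 = 240000 / 92
= 2608.7 ms


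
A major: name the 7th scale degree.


Working:
Major scale pattern: W-W-H-W-W-W-H (2-2-1-2-2-2-1 semitones)
Starting from A:
  A + 2 semitones → B
  B + 2 semitones → C#
  C# + 1 semitone → D
  D + 2 semitones → E
  E + 2 semitones → F#
  F# + 2 semitones → G#
  G# + 1 semitone → A
Scale: A B C# D E F# G#
Degree 7 = G#


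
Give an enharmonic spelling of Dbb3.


Reasoning:
Enharmonic notes sound the same pitch but are spelled with different letter names
Dbb and C name the same pitch class
= C3


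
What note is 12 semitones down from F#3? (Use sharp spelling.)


Let's work it out.
F#3: chromatic position 6 in octave 3 → absolute = 3×12 + 6 = 42
Transpose down 12: 42 - 12 = 30
30 = 2×12 + 6 → F# in octave 2
Result = F#2


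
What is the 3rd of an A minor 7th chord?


Step by step:
Minor 7th chord = root + minor 3rd + perfect 5th + minor 7th
Seventh chords stack in thirds, so the letter names are A-C-E-G
Root: A
Minor 3rd above A: C
Perfect 5th above A: E
Minor 7th above A: G
The 3rd = C


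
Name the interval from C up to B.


Step by step:
Letter names: C → B spans 7 letter names → a 7th
Semitones: C → B = 11 half-steps
A 7th of 11 semitones is a major 7th
= major 7th


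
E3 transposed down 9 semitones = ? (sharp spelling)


Let's work it out.
E3: chromatic position 4 in octave 3 → absolute = 3×12 + 4 = 40
Transpose down 9: 40 - 9 = 31
31 = 2×12 + 7 → G in octave 2
Result = G2


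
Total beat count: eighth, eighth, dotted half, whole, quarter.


Beat values:
  eighth = 0.5 beats
  eighth = 0.5 beats
  dotted half = 3 beats
  whole = 4 beats
  quarter = 1 beat
Sum = 0.5 + 0.5 + 3 + 4 + 1
= 9 beats


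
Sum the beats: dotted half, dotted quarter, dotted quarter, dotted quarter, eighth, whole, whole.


Working:
Beat values:
  dotted half = 3 beats
  dotted quarter = 1.5 beats
  dotted quarter = 1.5 beats
  dotted quarter = 1.5 beats
  eighth = 0.5 beats
  whole = 4 beats
  whole = 4 beats
Sum = 3 + 1.5 + 1.5 + 1.5 + 0.5 + 4 + 4
= 16 beats


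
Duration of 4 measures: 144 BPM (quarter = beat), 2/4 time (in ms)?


Step by step:
Quarter-note beat duration = 60000 / 144 ms
Beats per measure (2/4) = 2
One measure = 2 × 60000 / 144 = 120000 / 144 ms
4 measures = 4 × 120000 / 144 = 480000 / 144
= 3333.3 ms


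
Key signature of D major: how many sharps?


Reasoning:
Sharp major keys follow the circle of fifths: C(0), G(1), D(2), A(3), E(4), B(5), F#(6), C#(7)
D major has 2 sharps
Order of sharps: F# C# G# D# A# E# B# → first 2: F#, C#
= 2 sharps


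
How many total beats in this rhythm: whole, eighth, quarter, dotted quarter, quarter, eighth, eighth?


Let's work it out.
Beat values:
  whole = 4 beats
  eighth = 0.5 beats
  quarter = 1 beat
  dotted quarter = 1.5 beats
  quarter = 1 beat
  eighth = 0.5 beats
  eighth = 0.5 beats
Sum = 4 + 0.5 + 1 + 1.5 + 1 + 0.5 + 0.5
= 9 beats


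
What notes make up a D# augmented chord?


Augmented triad = root + major 3rd (4 semitones) + augmented 5th (8 semitones)
A triad on D# stacks thirds, so the chord tones use letter names D-F-A
Root: D#
Major 3rd above D#: F##
Augmented 5th above D#: A##
Chord = D# F## A##


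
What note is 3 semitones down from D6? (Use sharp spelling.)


D6: chromatic position 2 in octave 6 → absolute = 6×12 + 2 = 74
Transpose down 3: 74 - 3 = 71
71 = 5×12 + 11 → B in octave 5
Result = B5


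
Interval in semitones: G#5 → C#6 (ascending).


Step by step:
Absolute semitone position = octave×12 + chromatic position
G#5: 5×12 + 8 = 68
C#6: 6×12 + 1 = 73
Difference = 73 - 68 = 5
= 5 semitones


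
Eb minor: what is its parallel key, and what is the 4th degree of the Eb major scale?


Step by step:
Parallel keys share the same tonic but differ in mode
Eb minor → parallel is Eb major
Eb major scale: Eb F G Ab Bb C D
= Eb major; 4th degree = Ab


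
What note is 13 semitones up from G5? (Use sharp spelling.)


Let's work it out.
G5: chromatic position 7 in octave 5 → absolute = 5×12 + 7 = 67
Transpose up 13: 67 + 13 = 80
80 = 6×12 + 8 → G# in octave 6
Result = G#6


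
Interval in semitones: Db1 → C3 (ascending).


Reasoning:
Absolute semitone position = octave×12 + chromatic position
Db1: 1×12 + 1 = 13
C3: 3×12 + 0 = 36
Difference = 36 - 13 = 23
= 23 semitones


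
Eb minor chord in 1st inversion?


Solution.
Root position: Eb Gb Bb
1st inversion: move root up an octave
Bass note: Gb
Notes (bottom to top) = Gb Bb Eb


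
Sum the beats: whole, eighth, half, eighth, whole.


Solution.
Beat values:
  whole = 4 beats
  eighth = 0.5 beats
  half = 2 beats
  eighth = 0.5 beats
  whole = 4 beats
Sum = 4 + 0.5 + 2 + 0.5 + 4
= 11 beats


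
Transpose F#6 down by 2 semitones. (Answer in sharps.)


Step by step:
F#6: chromatic position 6 in octave 6 → absolute = 6×12 + 6 = 78
Transpose down 2: 78 - 2 = 76
76 = 6×12 + 4 → E in octave 6
Result = E6


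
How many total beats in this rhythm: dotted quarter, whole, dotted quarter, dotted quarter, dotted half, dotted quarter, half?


Beat values:
  dotted quarter = 1.5 beats
  whole = 4 beats
  dotted quarter = 1.5 beats
  dotted quarter = 1.5 beats
  dotted half = 3 beats
  dotted quarter = 1.5 beats
  half = 2 beats
Sum = 1.5 + 4 + 1.5 + 1.5 + 3 + 1.5 + 2
= 15 beats


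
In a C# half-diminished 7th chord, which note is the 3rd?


Solution.
Half-diminished 7th chord = root + minor 3rd + diminished 5th + minor 7th
Seventh chords stack in thirds, so the letter names are C-E-G-B
Root: C#
Minor 3rd above C#: E
Diminished 5th above C#: G
Minor 7th above C#: B
The 3rd = E


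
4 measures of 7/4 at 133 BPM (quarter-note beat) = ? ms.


Let's work it out.
Quarter-note beat duration = 60000 / 133 ms
Beats per measure (7/4) = 7
One measure = 7 × 60000 / 133 = 420000 / 133 ms
4 measures = 4 × 420000 / 133 = 1680000 / 133
= 12631.6 ms


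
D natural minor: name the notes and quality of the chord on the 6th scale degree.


Let's work it out.
D natural minor scale: D E F G A Bb C
Diatonic triad on degree 6 stacks scale notes 6, 1, 3: Bb D F
Bb→D = 4 semitones; Bb→F = 7 semitones → major triad
= Bb D F (major)


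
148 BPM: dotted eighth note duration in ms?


Solution.
One quarter-note beat = 60000 / BPM = 60000 / 148 ms
Dotted eighth note = 3/4 × quarter note
Duration = 3/4 × 60000 / 148 = 45000 / 148
= 304.1 ms


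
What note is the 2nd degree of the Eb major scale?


Step by step:
Major scale pattern: W-W-H-W-W-W-H (2-2-1-2-2-2-1 semitones)
Starting from Eb:
  Eb + 2 semitones → F
  F + 2 semitones → G
  G + 1 semitone → Ab
  Ab + 2 semitones → Bb
  Bb + 2 semitones → C
  C + 2 semitones → D
  D + 1 semitone → Eb
Scale: Eb F G Ab Bb C D
Degree 2 = F


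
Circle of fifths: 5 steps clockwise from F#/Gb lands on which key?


Step by step:
Each clockwise step on the circle of fifths moves up a perfect 5th
From F#/Gb: F#/Gb → Db → Ab → Eb → Bb → F
= F


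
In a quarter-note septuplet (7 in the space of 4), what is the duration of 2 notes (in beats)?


Let's work it out.
Septuplet: 7 notes occupy the space of 4 quarter notes
Space = 4 × 1 = 4 beats
Each septuplet note = 4 / 7 = 4/7 beats
2 notes = 2 × 4/7 = 8/7
= 8/7 beats


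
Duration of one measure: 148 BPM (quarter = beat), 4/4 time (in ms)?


Solution.
Quarter-note beat duration = 60000 / 148 ms
Beats per measure (4/4) = 4
One measure = 4 × 60000 / 148 = 240000 / 148 ms
= 1621.6 ms


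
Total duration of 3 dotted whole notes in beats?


Solution.
Base whole note = 4 beats
Dot 1 adds half the previous value: +2
One dotted whole = 4 + 2 = 6
3 of them = 3 × 6 = 18
= 18 beats


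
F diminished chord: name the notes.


Diminished triad = root + minor 3rd (3 semitones) + diminished 5th (6 semitones)
A triad on F stacks thirds, so the chord tones use letter names F-A-C
Root: F
Minor 3rd above F: Ab
Diminished 5th above F: Cb
Chord = F Ab Cb


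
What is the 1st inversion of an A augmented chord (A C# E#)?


Root position: A C# E#
1st inversion: move root up an octave
Bass note: C#
Notes (bottom to top) = C# E# A


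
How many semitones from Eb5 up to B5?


Working:
Absolute semitone position = octave×12 + chromatic position
Eb5: 5×12 + 3 = 63
B5: 5×12 + 11 = 71
Difference = 71 - 63 = 8
= 8 semitones


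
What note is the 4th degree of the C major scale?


Major scale pattern: W-W-H-W-W-W-H (2-2-1-2-2-2-1 semitones)
Starting from C:
  C + 2 semitones → D
  D + 2 semitones → E
  E + 1 semitone → F
  F + 2 semitones → G
  G + 2 semitones → A
  A + 2 semitones → B
  B + 1 semitone → C
Scale: C D E F G A B
Degree 4 = F


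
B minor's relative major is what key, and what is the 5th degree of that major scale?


Working:
The relative major shares the key signature and is a minor 3rd above the minor tonic
A minor 3rd above B is D
→ relative major of B minor is D major
D major scale: D E F# G A B C#
= D major; 5th degree = A


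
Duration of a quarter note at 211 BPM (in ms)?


Reasoning:
One quarter-note beat = 60000 / BPM = 60000 / 211 ms
Duration = 60000 / 211
= 284.4 ms


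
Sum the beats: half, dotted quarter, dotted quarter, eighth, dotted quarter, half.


Solution.
Beat values:
  half = 2 beats
  dotted quarter = 1.5 beats
  dotted quarter = 1.5 beats
  eighth = 0.5 beats
  dotted quarter = 1.5 beats
  half = 2 beats
Sum = 2 + 1.5 + 1.5 + 0.5 + 1.5 + 2
= 9 beats
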